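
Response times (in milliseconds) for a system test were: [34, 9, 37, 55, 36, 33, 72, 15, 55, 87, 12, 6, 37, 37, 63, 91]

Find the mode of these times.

37

Step 1: Count the frequency of each value:
  6: appears 1 time(s)
  9: appears 1 time(s)
  12: appears 1 time(s)
  15: appears 1 time(s)
  33: appears 1 time(s)
  34: appears 1 time(s)
  36: appears 1 time(s)
  37: appears 3 time(s)
  55: appears 2 time(s)
  63: appears 1 time(s)
  72: appears 1 time(s)
  87: appears 1 time(s)
  91: appears 1 time(s)
Step 2: The value 37 appears most frequently (3 times).
Step 3: Mode = 37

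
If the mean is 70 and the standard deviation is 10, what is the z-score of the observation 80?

1

Step 1: Recall the z-score formula: z = (x - mu) / sigma
Step 2: Substitute values: z = (80 - 70) / 10
Step 3: z = 10 / 10 = 1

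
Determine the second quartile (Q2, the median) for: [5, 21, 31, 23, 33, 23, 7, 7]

22

Step 1: Sort the data: [5, 7, 7, 21, 23, 23, 31, 33]
Step 2: n = 8
Step 3: Q2 is the median. Since n is even, it is the average of the values at positions 4 and 5:
  Q2 = (21 + 23) / 2 = 22
Step 4: Q2 = 22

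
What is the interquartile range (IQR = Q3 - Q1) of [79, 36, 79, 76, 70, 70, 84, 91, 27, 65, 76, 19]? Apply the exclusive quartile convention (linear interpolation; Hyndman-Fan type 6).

35.75

Step 1: Sort the data: [19, 27, 36, 65, 70, 70, 76, 76, 79, 79, 84, 91]
Step 2: n = 12
Step 3: Using the exclusive quartile method:
  Q1 = 43.25
  Q2 (median) = 73
  Q3 = 79
  IQR = Q3 - Q1 = 79 - 43.25 = 35.75
Step 4: IQR = 35.75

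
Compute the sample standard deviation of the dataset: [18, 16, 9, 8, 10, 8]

4.3704

Step 1: Compute the mean: 11.5
Step 2: Sum of squared deviations from the mean: 95.5
Step 3: Sample variance = 95.5 / 5 = 19.1
Step 4: Standard deviation = sqrt(19.1) = 4.3704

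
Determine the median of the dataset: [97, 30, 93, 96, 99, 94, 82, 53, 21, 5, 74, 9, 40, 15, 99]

74

Step 1: Sort the data in ascending order: [5, 9, 15, 21, 30, 40, 53, 74, 82, 93, 94, 96, 97, 99, 99]
Step 2: The number of values is n = 15.
Step 3: Since n is odd, the median is the middle value at position 8: 74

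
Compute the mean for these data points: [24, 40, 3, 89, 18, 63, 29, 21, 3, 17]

30.7

Step 1: Sum all values: 24 + 40 + 3 + 89 + 18 + 63 + 29 + 21 + 3 + 17 = 307
Step 2: Count the number of values: n = 10
Step 3: Mean = sum / n = 307 / 10 = 30.7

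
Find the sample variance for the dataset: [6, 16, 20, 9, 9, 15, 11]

23.9048

Step 1: Compute the mean: (6 + 16 + 20 + 9 + 9 + 15 + 11) / 7 = 12.2857
Step 2: Compute squared deviations from the mean:
  (6 - 12.2857)^2 = 39.5102
  (16 - 12.2857)^2 = 13.7959
  (20 - 12.2857)^2 = 59.5102
  (9 - 12.2857)^2 = 10.7959
  (9 - 12.2857)^2 = 10.7959
  (15 - 12.2857)^2 = 7.3673
  (11 - 12.2857)^2 = 1.6531
Step 3: Sum of squared deviations = 143.4286
Step 4: Sample variance = 143.4286 / 6 = 23.9048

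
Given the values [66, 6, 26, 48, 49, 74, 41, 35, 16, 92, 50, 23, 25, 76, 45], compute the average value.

44.8

Step 1: Sum all values: 66 + 6 + 26 + 48 + 49 + 74 + 41 + 35 + 16 + 92 + 50 + 23 + 25 + 76 + 45 = 672
Step 2: Count the number of values: n = 15
Step 3: Mean = sum / n = 672 / 15 = 44.8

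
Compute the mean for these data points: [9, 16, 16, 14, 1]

11.2

Step 1: Sum all values: 9 + 16 + 16 + 14 + 1 = 56
Step 2: Count the number of values: n = 5
Step 3: Mean = sum / n = 56 / 5 = 11.2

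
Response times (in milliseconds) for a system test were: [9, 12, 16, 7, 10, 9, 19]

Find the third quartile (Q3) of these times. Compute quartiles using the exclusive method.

16

Step 1: Sort the data: [7, 9, 9, 10, 12, 16, 19]
Step 2: n = 7
Step 3: Using the exclusive quartile method:
  Q1 = 9
  Q2 (median) = 10
  Q3 = 16
  IQR = Q3 - Q1 = 16 - 9 = 7
Step 4: Q3 = 16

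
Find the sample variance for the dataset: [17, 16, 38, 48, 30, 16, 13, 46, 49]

231.75

Step 1: Compute the mean: (17 + 16 + 38 + 48 + 30 + 16 + 13 + 46 + 49) / 9 = 30.3333
Step 2: Compute squared deviations from the mean:
  (17 - 30.3333)^2 = 177.7778
  (16 - 30.3333)^2 = 205.4444
  (38 - 30.3333)^2 = 58.7778
  (48 - 30.3333)^2 = 312.1111
  (30 - 30.3333)^2 = 0.1111
  (16 - 30.3333)^2 = 205.4444
  (13 - 30.3333)^2 = 300.4444
  (46 - 30.3333)^2 = 245.4444
  (49 - 30.3333)^2 = 348.4444
Step 3: Sum of squared deviations = 1854
Step 4: Sample variance = 1854 / 8 = 231.75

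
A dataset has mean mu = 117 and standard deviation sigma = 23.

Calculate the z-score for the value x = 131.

0.6087

Step 1: Recall the z-score formula: z = (x - mu) / sigma
Step 2: Substitute values: z = (131 - 117) / 23
Step 3: z = 14 / 23 = 0.6087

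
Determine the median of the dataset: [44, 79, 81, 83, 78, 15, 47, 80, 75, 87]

78.5

Step 1: Sort the data in ascending order: [15, 44, 47, 75, 78, 79, 80, 81, 83, 87]
Step 2: The number of values is n = 10.
Step 3: Since n is even, the median is the average of positions 5 and 6:
  Median = (78 + 79) / 2 = 78.5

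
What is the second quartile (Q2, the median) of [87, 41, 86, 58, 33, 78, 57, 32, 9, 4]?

49

Step 1: Sort the data: [4, 9, 32, 33, 41, 57, 58, 78, 86, 87]
Step 2: n = 10
Step 3: Q2 is the median. Since n is even, it is the average of the values at positions 5 and 6:
  Q2 = (41 + 57) / 2 = 49
Step 4: Q2 = 49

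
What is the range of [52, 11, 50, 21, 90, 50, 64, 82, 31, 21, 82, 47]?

79

Step 1: Identify the maximum value: max = 90
Step 2: Identify the minimum value: min = 11
Step 3: Range = max - min = 90 - 11 = 79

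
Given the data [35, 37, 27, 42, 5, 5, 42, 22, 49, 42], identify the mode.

42

Step 1: Count the frequency of each value:
  5: appears 2 time(s)
  22: appears 1 time(s)
  27: appears 1 time(s)
  35: appears 1 time(s)
  37: appears 1 time(s)
  42: appears 3 time(s)
  49: appears 1 time(s)
Step 2: The value 42 appears most frequently (3 times).
Step 3: Mode = 42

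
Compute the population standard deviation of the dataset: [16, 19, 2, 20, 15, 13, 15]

5.4958

Step 1: Compute the mean: 14.2857
Step 2: Sum of squared deviations from the mean: 211.4286
Step 3: Population variance = 211.4286 / 7 = 30.2041
Step 4: Standard deviation = sqrt(30.2041) = 5.4958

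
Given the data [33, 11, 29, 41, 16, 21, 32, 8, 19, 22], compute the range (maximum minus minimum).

33

Step 1: Identify the maximum value: max = 41
Step 2: Identify the minimum value: min = 8
Step 3: Range = max - min = 41 - 8 = 33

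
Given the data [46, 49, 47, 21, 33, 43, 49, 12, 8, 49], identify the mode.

49

Step 1: Count the frequency of each value:
  8: appears 1 time(s)
  12: appears 1 time(s)
  21: appears 1 time(s)
  33: appears 1 time(s)
  43: appears 1 time(s)
  46: appears 1 time(s)
  47: appears 1 time(s)
  49: appears 3 time(s)
Step 2: The value 49 appears most frequently (3 times).
Step 3: Mode = 49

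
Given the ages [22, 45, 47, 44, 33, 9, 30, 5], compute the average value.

29.375

Step 1: Sum all values: 22 + 45 + 47 + 44 + 33 + 9 + 30 + 5 = 235
Step 2: Count the number of values: n = 8
Step 3: Mean = sum / n = 235 / 8 = 29.375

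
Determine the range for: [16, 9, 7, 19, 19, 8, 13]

12

Step 1: Identify the maximum value: max = 19
Step 2: Identify the minimum value: min = 7
Step 3: Range = max - min = 19 - 7 = 12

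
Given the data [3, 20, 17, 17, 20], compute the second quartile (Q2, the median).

17

Step 1: Sort the data: [3, 17, 17, 20, 20]
Step 2: n = 5
Step 3: Q2 is the median. Since n is odd, it is the middle value at position 3: 17
Step 4: Q2 = 17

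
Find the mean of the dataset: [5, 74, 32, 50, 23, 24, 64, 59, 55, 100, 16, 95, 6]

46.3846

Step 1: Sum all values: 5 + 74 + 32 + 50 + 23 + 24 + 64 + 59 + 55 + 100 + 16 + 95 + 6 = 603
Step 2: Count the number of values: n = 13
Step 3: Mean = sum / n = 603 / 13 = 46.3846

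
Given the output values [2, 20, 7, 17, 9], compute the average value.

11

Step 1: Sum all values: 2 + 20 + 7 + 17 + 9 = 55
Step 2: Count the number of values: n = 5
Step 3: Mean = sum / n = 55 / 5 = 11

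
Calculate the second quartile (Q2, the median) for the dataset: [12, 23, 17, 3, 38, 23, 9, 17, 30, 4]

17

Step 1: Sort the data: [3, 4, 9, 12, 17, 17, 23, 23, 30, 38]
Step 2: n = 10
Step 3: Q2 is the median. Since n is even, it is the average of the values at positions 5 and 6:
  Q2 = (17 + 17) / 2 = 17
Step 4: Q2 = 17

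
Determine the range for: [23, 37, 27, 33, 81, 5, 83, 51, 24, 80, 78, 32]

78

Step 1: Identify the maximum value: max = 83
Step 2: Identify the minimum value: min = 5
Step 3: Range = max - min = 83 - 5 = 78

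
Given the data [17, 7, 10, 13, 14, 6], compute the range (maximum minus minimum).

11

Step 1: Identify the maximum value: max = 17
Step 2: Identify the minimum value: min = 6
Step 3: Range = max - min = 17 - 6 = 11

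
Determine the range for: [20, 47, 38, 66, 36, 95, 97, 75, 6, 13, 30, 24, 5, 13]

92

Step 1: Identify the maximum value: max = 97
Step 2: Identify the minimum value: min = 5
Step 3: Range = max - min = 97 - 5 = 92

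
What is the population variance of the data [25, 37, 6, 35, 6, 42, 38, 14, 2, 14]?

209.89

Step 1: Compute the mean: (25 + 37 + 6 + 35 + 6 + 42 + 38 + 14 + 2 + 14) / 10 = 21.9
Step 2: Compute squared deviations from the mean:
  (25 - 21.9)^2 = 9.61
  (37 - 21.9)^2 = 228.01
  (6 - 21.9)^2 = 252.81
  (35 - 21.9)^2 = 171.61
  (6 - 21.9)^2 = 252.81
  (42 - 21.9)^2 = 404.01
  (38 - 21.9)^2 = 259.21
  (14 - 21.9)^2 = 62.41
  (2 - 21.9)^2 = 396.01
  (14 - 21.9)^2 = 62.41
Step 3: Sum of squared deviations = 2098.9
Step 4: Population variance = 2098.9 / 10 = 209.89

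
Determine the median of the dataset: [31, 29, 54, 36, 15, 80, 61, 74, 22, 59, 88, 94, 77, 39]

56.5

Step 1: Sort the data in ascending order: [15, 22, 29, 31, 36, 39, 54, 59, 61, 74, 77, 80, 88, 94]
Step 2: The number of values is n = 14.
Step 3: Since n is even, the median is the average of positions 7 and 8:
  Median = (54 + 59) / 2 = 56.5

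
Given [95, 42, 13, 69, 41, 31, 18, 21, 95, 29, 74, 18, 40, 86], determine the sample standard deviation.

29.7838

Step 1: Compute the mean: 48
Step 2: Sum of squared deviations from the mean: 11532
Step 3: Sample variance = 11532 / 13 = 887.0769
Step 4: Standard deviation = sqrt(887.0769) = 29.7838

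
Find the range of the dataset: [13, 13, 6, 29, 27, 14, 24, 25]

23

Step 1: Identify the maximum value: max = 29
Step 2: Identify the minimum value: min = 6
Step 3: Range = max - min = 29 - 6 = 23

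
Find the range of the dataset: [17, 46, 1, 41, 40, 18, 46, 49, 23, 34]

48

Step 1: Identify the maximum value: max = 49
Step 2: Identify the minimum value: min = 1
Step 3: Range = max - min = 49 - 1 = 48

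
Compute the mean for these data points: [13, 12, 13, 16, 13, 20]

14.5

Step 1: Sum all values: 13 + 12 + 13 + 16 + 13 + 20 = 87
Step 2: Count the number of values: n = 6
Step 3: Mean = sum / n = 87 / 6 = 14.5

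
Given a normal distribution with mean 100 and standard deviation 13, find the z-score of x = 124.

1.8462

Step 1: Recall the z-score formula: z = (x - mu) / sigma
Step 2: Substitute values: z = (124 - 100) / 13
Step 3: z = 24 / 13 = 1.8462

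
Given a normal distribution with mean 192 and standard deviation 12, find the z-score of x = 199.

0.5833

Step 1: Recall the z-score formula: z = (x - mu) / sigma
Step 2: Substitute values: z = (199 - 192) / 12
Step 3: z = 7 / 12 = 0.5833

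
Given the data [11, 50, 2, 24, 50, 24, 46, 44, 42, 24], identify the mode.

24

Step 1: Count the frequency of each value:
  2: appears 1 time(s)
  11: appears 1 time(s)
  24: appears 3 time(s)
  42: appears 1 time(s)
  44: appears 1 time(s)
  46: appears 1 time(s)
  50: appears 2 time(s)
Step 2: The value 24 appears most frequently (3 times).
Step 3: Mode = 24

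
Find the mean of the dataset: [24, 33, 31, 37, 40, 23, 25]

30.4286

Step 1: Sum all values: 24 + 33 + 31 + 37 + 40 + 23 + 25 = 213
Step 2: Count the number of values: n = 7
Step 3: Mean = sum / n = 213 / 7 = 30.4286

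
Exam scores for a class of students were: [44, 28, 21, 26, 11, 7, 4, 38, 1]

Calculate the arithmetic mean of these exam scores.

20

Step 1: Sum all values: 44 + 28 + 21 + 26 + 11 + 7 + 4 + 38 + 1 = 180
Step 2: Count the number of values: n = 9
Step 3: Mean = sum / n = 180 / 9 = 20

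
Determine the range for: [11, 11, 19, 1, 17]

18

Step 1: Identify the maximum value: max = 19
Step 2: Identify the minimum value: min = 1
Step 3: Range = max - min = 19 - 1 = 18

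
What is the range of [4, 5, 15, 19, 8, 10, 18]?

15

Step 1: Identify the maximum value: max = 19
Step 2: Identify the minimum value: min = 4
Step 3: Range = max - min = 19 - 4 = 15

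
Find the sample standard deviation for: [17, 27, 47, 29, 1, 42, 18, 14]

15.118

Step 1: Compute the mean: 24.375
Step 2: Sum of squared deviations from the mean: 1599.875
Step 3: Sample variance = 1599.875 / 7 = 228.5536
Step 4: Standard deviation = sqrt(228.5536) = 15.118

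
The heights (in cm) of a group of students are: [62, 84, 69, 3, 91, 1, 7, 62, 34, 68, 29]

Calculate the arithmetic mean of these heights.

46.3636

Step 1: Sum all values: 62 + 84 + 69 + 3 + 91 + 1 + 7 + 62 + 34 + 68 + 29 = 510
Step 2: Count the number of values: n = 11
Step 3: Mean = sum / n = 510 / 11 = 46.3636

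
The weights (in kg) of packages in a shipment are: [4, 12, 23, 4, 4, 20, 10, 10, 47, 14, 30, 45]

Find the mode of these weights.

4

Step 1: Count the frequency of each value:
  4: appears 3 time(s)
  10: appears 2 time(s)
  12: appears 1 time(s)
  14: appears 1 time(s)
  20: appears 1 time(s)
  23: appears 1 time(s)
  30: appears 1 time(s)
  45: appears 1 time(s)
  47: appears 1 time(s)
Step 2: The value 4 appears most frequently (3 times).
Step 3: Mode = 4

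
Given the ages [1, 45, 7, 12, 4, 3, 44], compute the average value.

16.5714

Step 1: Sum all values: 1 + 45 + 7 + 12 + 4 + 3 + 44 = 116
Step 2: Count the number of values: n = 7
Step 3: Mean = sum / n = 116 / 7 = 16.5714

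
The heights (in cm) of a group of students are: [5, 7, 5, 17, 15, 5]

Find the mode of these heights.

5

Step 1: Count the frequency of each value:
  5: appears 3 time(s)
  7: appears 1 time(s)
  15: appears 1 time(s)
  17: appears 1 time(s)
Step 2: The value 5 appears most frequently (3 times).
Step 3: Mode = 5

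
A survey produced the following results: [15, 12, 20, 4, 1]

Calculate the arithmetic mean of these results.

10.4

Step 1: Sum all values: 15 + 12 + 20 + 4 + 1 = 52
Step 2: Count the number of values: n = 5
Step 3: Mean = sum / n = 52 / 5 = 10.4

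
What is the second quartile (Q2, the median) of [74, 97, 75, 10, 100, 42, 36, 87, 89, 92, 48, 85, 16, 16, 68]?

74

Step 1: Sort the data: [10, 16, 16, 36, 42, 48, 68, 74, 75, 85, 87, 89, 92, 97, 100]
Step 2: n = 15
Step 3: Q2 is the median. Since n is odd, it is the middle value at position 8: 74
Step 4: Q2 = 74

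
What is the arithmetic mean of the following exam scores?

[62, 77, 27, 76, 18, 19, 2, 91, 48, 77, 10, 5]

42.6667

Step 1: Sum all values: 62 + 77 + 27 + 76 + 18 + 19 + 2 + 91 + 48 + 77 + 10 + 5 = 512
Step 2: Count the number of values: n = 12
Step 3: Mean = sum / n = 512 / 12 = 42.6667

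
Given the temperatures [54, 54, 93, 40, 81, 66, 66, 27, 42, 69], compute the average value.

59.2

Step 1: Sum all values: 54 + 54 + 93 + 40 + 81 + 66 + 66 + 27 + 42 + 69 = 592
Step 2: Count the number of values: n = 10
Step 3: Mean = sum / n = 592 / 10 = 59.2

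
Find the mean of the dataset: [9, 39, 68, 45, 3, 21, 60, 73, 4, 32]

35.4

Step 1: Sum all values: 9 + 39 + 68 + 45 + 3 + 21 + 60 + 73 + 4 + 32 = 354
Step 2: Count the number of values: n = 10
Step 3: Mean = sum / n = 354 / 10 = 35.4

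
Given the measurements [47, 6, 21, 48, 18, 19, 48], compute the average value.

29.5714

Step 1: Sum all values: 47 + 6 + 21 + 48 + 18 + 19 + 48 = 207
Step 2: Count the number of values: n = 7
Step 3: Mean = sum / n = 207 / 7 = 29.5714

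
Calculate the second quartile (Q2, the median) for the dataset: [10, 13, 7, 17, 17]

13

Step 1: Sort the data: [7, 10, 13, 17, 17]
Step 2: n = 5
Step 3: Q2 is the median. Since n is odd, it is the middle value at position 3: 13
Step 4: Q2 = 13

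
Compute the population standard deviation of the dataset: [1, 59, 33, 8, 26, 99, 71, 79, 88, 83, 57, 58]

30.4407

Step 1: Compute the mean: 55.1667
Step 2: Sum of squared deviations from the mean: 11119.6667
Step 3: Population variance = 11119.6667 / 12 = 926.6389
Step 4: Standard deviation = sqrt(926.6389) = 30.4407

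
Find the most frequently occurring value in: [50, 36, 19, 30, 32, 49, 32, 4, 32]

32

Step 1: Count the frequency of each value:
  4: appears 1 time(s)
  19: appears 1 time(s)
  30: appears 1 time(s)
  32: appears 3 time(s)
  36: appears 1 time(s)
  49: appears 1 time(s)
  50: appears 1 time(s)
Step 2: The value 32 appears most frequently (3 times).
Step 3: Mode = 32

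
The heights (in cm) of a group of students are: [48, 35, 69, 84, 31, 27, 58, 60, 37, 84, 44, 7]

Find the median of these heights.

46

Step 1: Sort the data in ascending order: [7, 27, 31, 35, 37, 44, 48, 58, 60, 69, 84, 84]
Step 2: The number of values is n = 12.
Step 3: Since n is even, the median is the average of positions 6 and 7:
  Median = (44 + 48) / 2 = 46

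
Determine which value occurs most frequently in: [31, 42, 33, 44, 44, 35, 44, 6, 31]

44

Step 1: Count the frequency of each value:
  6: appears 1 time(s)
  31: appears 2 time(s)
  33: appears 1 time(s)
  35: appears 1 time(s)
  42: appears 1 time(s)
  44: appears 3 time(s)
Step 2: The value 44 appears most frequently (3 times).
Step 3: Mode = 44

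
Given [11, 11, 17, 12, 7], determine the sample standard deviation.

3.5777

Step 1: Compute the mean: 11.6
Step 2: Sum of squared deviations from the mean: 51.2
Step 3: Sample variance = 51.2 / 4 = 12.8
Step 4: Standard deviation = sqrt(12.8) = 3.5777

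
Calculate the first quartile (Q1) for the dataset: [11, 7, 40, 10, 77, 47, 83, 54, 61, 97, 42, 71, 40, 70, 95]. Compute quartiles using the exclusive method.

40

Step 1: Sort the data: [7, 10, 11, 40, 40, 42, 47, 54, 61, 70, 71, 77, 83, 95, 97]
Step 2: n = 15
Step 3: Using the exclusive quartile method:
  Q1 = 40
  Q2 (median) = 54
  Q3 = 77
  IQR = Q3 - Q1 = 77 - 40 = 37
Step 4: Q1 = 40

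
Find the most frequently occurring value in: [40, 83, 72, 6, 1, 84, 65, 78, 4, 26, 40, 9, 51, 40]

40

Step 1: Count the frequency of each value:
  1: appears 1 time(s)
  4: appears 1 time(s)
  6: appears 1 time(s)
  9: appears 1 time(s)
  26: appears 1 time(s)
  40: appears 3 time(s)
  51: appears 1 time(s)
  65: appears 1 time(s)
  72: appears 1 time(s)
  78: appears 1 time(s)
  83: appears 1 time(s)
  84: appears 1 time(s)
Step 2: The value 40 appears most frequently (3 times).
Step 3: Mode = 40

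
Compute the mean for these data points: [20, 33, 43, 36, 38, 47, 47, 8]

34

Step 1: Sum all values: 20 + 33 + 43 + 36 + 38 + 47 + 47 + 8 = 272
Step 2: Count the number of values: n = 8
Step 3: Mean = sum / n = 272 / 8 = 34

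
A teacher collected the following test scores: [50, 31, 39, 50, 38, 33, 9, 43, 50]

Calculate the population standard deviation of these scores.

12.3508

Step 1: Compute the mean: 38.1111
Step 2: Sum of squared deviations from the mean: 1372.8889
Step 3: Population variance = 1372.8889 / 9 = 152.5432
Step 4: Standard deviation = sqrt(152.5432) = 12.3508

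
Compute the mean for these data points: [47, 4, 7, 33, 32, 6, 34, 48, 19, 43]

27.3

Step 1: Sum all values: 47 + 4 + 7 + 33 + 32 + 6 + 34 + 48 + 19 + 43 = 273
Step 2: Count the number of values: n = 10
Step 3: Mean = sum / n = 273 / 10 = 27.3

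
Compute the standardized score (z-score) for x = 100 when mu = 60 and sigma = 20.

2

Step 1: Recall the z-score formula: z = (x - mu) / sigma
Step 2: Substitute values: z = (100 - 60) / 20
Step 3: z = 40 / 20 = 2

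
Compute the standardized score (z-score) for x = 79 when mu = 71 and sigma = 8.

1

Step 1: Recall the z-score formula: z = (x - mu) / sigma
Step 2: Substitute values: z = (79 - 71) / 8
Step 3: z = 8 / 8 = 1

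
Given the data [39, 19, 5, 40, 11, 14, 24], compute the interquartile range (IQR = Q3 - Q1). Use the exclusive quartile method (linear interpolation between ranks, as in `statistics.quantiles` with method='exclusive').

28

Step 1: Sort the data: [5, 11, 14, 19, 24, 39, 40]
Step 2: n = 7
Step 3: Using the exclusive quartile method:
  Q1 = 11
  Q2 (median) = 19
  Q3 = 39
  IQR = Q3 - Q1 = 39 - 11 = 28
Step 4: IQR = 28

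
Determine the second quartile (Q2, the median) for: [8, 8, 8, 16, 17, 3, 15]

8

Step 1: Sort the data: [3, 8, 8, 8, 15, 16, 17]
Step 2: n = 7
Step 3: Q2 is the median. Since n is odd, it is the middle value at position 4: 8
Step 4: Q2 = 8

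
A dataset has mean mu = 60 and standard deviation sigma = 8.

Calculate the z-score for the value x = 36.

-3

Step 1: Recall the z-score formula: z = (x - mu) / sigma
Step 2: Substitute values: z = (36 - 60) / 8
Step 3: z = -24 / 8 = -3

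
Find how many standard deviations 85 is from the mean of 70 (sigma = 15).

1

Step 1: Recall the z-score formula: z = (x - mu) / sigma
Step 2: Substitute values: z = (85 - 70) / 15
Step 3: z = 15 / 15 = 1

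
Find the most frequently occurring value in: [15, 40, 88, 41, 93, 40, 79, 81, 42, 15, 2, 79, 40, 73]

40

Step 1: Count the frequency of each value:
  2: appears 1 time(s)
  15: appears 2 time(s)
  40: appears 3 time(s)
  41: appears 1 time(s)
  42: appears 1 time(s)
  73: appears 1 time(s)
  79: appears 2 time(s)
  81: appears 1 time(s)
  88: appears 1 time(s)
  93: appears 1 time(s)
Step 2: The value 40 appears most frequently (3 times).
Step 3: Mode = 40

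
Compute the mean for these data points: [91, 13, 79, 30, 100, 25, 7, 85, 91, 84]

60.5

Step 1: Sum all values: 91 + 13 + 79 + 30 + 100 + 25 + 7 + 85 + 91 + 84 = 605
Step 2: Count the number of values: n = 10
Step 3: Mean = sum / n = 605 / 10 = 60.5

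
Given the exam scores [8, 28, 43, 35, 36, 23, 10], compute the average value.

26.1429

Step 1: Sum all values: 8 + 28 + 43 + 35 + 36 + 23 + 10 = 183
Step 2: Count the number of values: n = 7
Step 3: Mean = sum / n = 183 / 7 = 26.1429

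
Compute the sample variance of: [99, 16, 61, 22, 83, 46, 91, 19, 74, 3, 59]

1102.6909

Step 1: Compute the mean: (99 + 16 + 61 + 22 + 83 + 46 + 91 + 19 + 74 + 3 + 59) / 11 = 52.0909
Step 2: Compute squared deviations from the mean:
  (99 - 52.0909)^2 = 2200.4628
  (16 - 52.0909)^2 = 1302.5537
  (61 - 52.0909)^2 = 79.3719
  (22 - 52.0909)^2 = 905.4628
  (83 - 52.0909)^2 = 955.3719
  (46 - 52.0909)^2 = 37.0992
  (91 - 52.0909)^2 = 1513.9174
  (19 - 52.0909)^2 = 1095.0083
  (74 - 52.0909)^2 = 480.0083
  (3 - 52.0909)^2 = 2409.9174
  (59 - 52.0909)^2 = 47.7355
Step 3: Sum of squared deviations = 11026.9091
Step 4: Sample variance = 11026.9091 / 10 = 1102.6909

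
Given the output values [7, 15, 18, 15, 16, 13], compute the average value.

14

Step 1: Sum all values: 7 + 15 + 18 + 15 + 16 + 13 = 84
Step 2: Count the number of values: n = 6
Step 3: Mean = sum / n = 84 / 6 = 14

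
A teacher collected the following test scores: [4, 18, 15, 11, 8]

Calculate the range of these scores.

14

Step 1: Identify the maximum value: max = 18
Step 2: Identify the minimum value: min = 4
Step 3: Range = max - min = 18 - 4 = 14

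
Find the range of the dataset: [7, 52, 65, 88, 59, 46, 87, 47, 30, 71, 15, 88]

81

Step 1: Identify the maximum value: max = 88
Step 2: Identify the minimum value: min = 7
Step 3: Range = max - min = 88 - 7 = 81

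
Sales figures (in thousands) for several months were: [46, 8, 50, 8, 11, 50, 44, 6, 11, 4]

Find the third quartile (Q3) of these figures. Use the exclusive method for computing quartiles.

47

Step 1: Sort the data: [4, 6, 8, 8, 11, 11, 44, 46, 50, 50]
Step 2: n = 10
Step 3: Using the exclusive quartile method:
  Q1 = 7.5
  Q2 (median) = 11
  Q3 = 47
  IQR = Q3 - Q1 = 47 - 7.5 = 39.5
Step 4: Q3 = 47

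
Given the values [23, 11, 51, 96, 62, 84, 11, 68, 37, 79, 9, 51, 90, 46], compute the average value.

51.2857

Step 1: Sum all values: 23 + 11 + 51 + 96 + 62 + 84 + 11 + 68 + 37 + 79 + 9 + 51 + 90 + 46 = 718
Step 2: Count the number of values: n = 14
Step 3: Mean = sum / n = 718 / 14 = 51.2857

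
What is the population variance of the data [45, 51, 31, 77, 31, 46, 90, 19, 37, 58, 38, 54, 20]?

394.6864

Step 1: Compute the mean: (45 + 51 + 31 + 77 + 31 + 46 + 90 + 19 + 37 + 58 + 38 + 54 + 20) / 13 = 45.9231
Step 2: Compute squared deviations from the mean:
  (45 - 45.9231)^2 = 0.8521
  (51 - 45.9231)^2 = 25.7751
  (31 - 45.9231)^2 = 222.6982
  (77 - 45.9231)^2 = 965.7751
  (31 - 45.9231)^2 = 222.6982
  (46 - 45.9231)^2 = 0.0059
  (90 - 45.9231)^2 = 1942.7751
  (19 - 45.9231)^2 = 724.8521
  (37 - 45.9231)^2 = 79.6213
  (58 - 45.9231)^2 = 145.8521
  (38 - 45.9231)^2 = 62.7751
  (54 - 45.9231)^2 = 65.2367
  (20 - 45.9231)^2 = 672.0059
Step 3: Sum of squared deviations = 5130.9231
Step 4: Population variance = 5130.9231 / 13 = 394.6864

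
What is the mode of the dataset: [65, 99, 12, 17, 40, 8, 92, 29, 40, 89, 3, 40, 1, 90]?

40

Step 1: Count the frequency of each value:
  1: appears 1 time(s)
  3: appears 1 time(s)
  8: appears 1 time(s)
  12: appears 1 time(s)
  17: appears 1 time(s)
  29: appears 1 time(s)
  40: appears 3 time(s)
  65: appears 1 time(s)
  89: appears 1 time(s)
  90: appears 1 time(s)
  92: appears 1 time(s)
  99: appears 1 time(s)
Step 2: The value 40 appears most frequently (3 times).
Step 3: Mode = 40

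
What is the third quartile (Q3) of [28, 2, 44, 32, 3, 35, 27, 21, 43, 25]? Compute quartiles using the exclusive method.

37

Step 1: Sort the data: [2, 3, 21, 25, 27, 28, 32, 35, 43, 44]
Step 2: n = 10
Step 3: Using the exclusive quartile method:
  Q1 = 16.5
  Q2 (median) = 27.5
  Q3 = 37
  IQR = Q3 - Q1 = 37 - 16.5 = 20.5
Step 4: Q3 = 37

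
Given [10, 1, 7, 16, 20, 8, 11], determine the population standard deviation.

5.7286

Step 1: Compute the mean: 10.4286
Step 2: Sum of squared deviations from the mean: 229.7143
Step 3: Population variance = 229.7143 / 7 = 32.8163
Step 4: Standard deviation = sqrt(32.8163) = 5.7286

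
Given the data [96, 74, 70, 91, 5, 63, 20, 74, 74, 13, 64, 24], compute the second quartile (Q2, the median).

67

Step 1: Sort the data: [5, 13, 20, 24, 63, 64, 70, 74, 74, 74, 91, 96]
Step 2: n = 12
Step 3: Q2 is the median. Since n is even, it is the average of the values at positions 6 and 7:
  Q2 = (64 + 70) / 2 = 67
Step 4: Q2 = 67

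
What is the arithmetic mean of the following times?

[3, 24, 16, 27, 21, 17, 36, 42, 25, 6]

21.7

Step 1: Sum all values: 3 + 24 + 16 + 27 + 21 + 17 + 36 + 42 + 25 + 6 = 217
Step 2: Count the number of values: n = 10
Step 3: Mean = sum / n = 217 / 10 = 21.7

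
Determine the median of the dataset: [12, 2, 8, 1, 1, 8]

5

Step 1: Sort the data in ascending order: [1, 1, 2, 8, 8, 12]
Step 2: The number of values is n = 6.
Step 3: Since n is even, the median is the average of positions 3 and 4:
  Median = (2 + 8) / 2 = 5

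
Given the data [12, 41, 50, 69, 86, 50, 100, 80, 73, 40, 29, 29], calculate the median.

50

Step 1: Sort the data in ascending order: [12, 29, 29, 40, 41, 50, 50, 69, 73, 80, 86, 100]
Step 2: The number of values is n = 12.
Step 3: Since n is even, the median is the average of positions 6 and 7:
  Median = (50 + 50) / 2 = 50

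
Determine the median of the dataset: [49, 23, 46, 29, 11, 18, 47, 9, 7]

23

Step 1: Sort the data in ascending order: [7, 9, 11, 18, 23, 29, 46, 47, 49]
Step 2: The number of values is n = 9.
Step 3: Since n is odd, the median is the middle value at position 5: 23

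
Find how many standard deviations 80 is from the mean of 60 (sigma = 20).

1

Step 1: Recall the z-score formula: z = (x - mu) / sigma
Step 2: Substitute values: z = (80 - 60) / 20
Step 3: z = 20 / 20 = 1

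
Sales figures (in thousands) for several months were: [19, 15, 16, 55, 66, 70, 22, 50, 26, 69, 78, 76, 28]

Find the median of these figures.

50

Step 1: Sort the data in ascending order: [15, 16, 19, 22, 26, 28, 50, 55, 66, 69, 70, 76, 78]
Step 2: The number of values is n = 13.
Step 3: Since n is odd, the median is the middle value at position 7: 50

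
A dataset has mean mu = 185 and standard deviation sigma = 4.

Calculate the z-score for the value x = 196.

2.75

Step 1: Recall the z-score formula: z = (x - mu) / sigma
Step 2: Substitute values: z = (196 - 185) / 4
Step 3: z = 11 / 4 = 2.75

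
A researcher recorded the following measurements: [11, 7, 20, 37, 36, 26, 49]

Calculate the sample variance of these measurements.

228.2857

Step 1: Compute the mean: (11 + 7 + 20 + 37 + 36 + 26 + 49) / 7 = 26.5714
Step 2: Compute squared deviations from the mean:
  (11 - 26.5714)^2 = 242.4694
  (7 - 26.5714)^2 = 383.0408
  (20 - 26.5714)^2 = 43.1837
  (37 - 26.5714)^2 = 108.7551
  (36 - 26.5714)^2 = 88.898
  (26 - 26.5714)^2 = 0.3265
  (49 - 26.5714)^2 = 503.0408
Step 3: Sum of squared deviations = 1369.7143
Step 4: Sample variance = 1369.7143 / 6 = 228.2857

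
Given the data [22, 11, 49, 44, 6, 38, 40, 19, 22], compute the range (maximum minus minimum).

43

Step 1: Identify the maximum value: max = 49
Step 2: Identify the minimum value: min = 6
Step 3: Range = max - min = 49 - 6 = 43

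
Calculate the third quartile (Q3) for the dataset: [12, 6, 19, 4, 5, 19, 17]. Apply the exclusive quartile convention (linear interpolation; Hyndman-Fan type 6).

19

Step 1: Sort the data: [4, 5, 6, 12, 17, 19, 19]
Step 2: n = 7
Step 3: Using the exclusive quartile method:
  Q1 = 5
  Q2 (median) = 12
  Q3 = 19
  IQR = Q3 - Q1 = 19 - 5 = 14
Step 4: Q3 = 19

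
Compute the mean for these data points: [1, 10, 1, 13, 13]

7.6

Step 1: Sum all values: 1 + 10 + 1 + 13 + 13 = 38
Step 2: Count the number of values: n = 5
Step 3: Mean = sum / n = 38 / 5 = 7.6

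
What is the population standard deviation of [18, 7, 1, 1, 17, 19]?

7.7835

Step 1: Compute the mean: 10.5
Step 2: Sum of squared deviations from the mean: 363.5
Step 3: Population variance = 363.5 / 6 = 60.5833
Step 4: Standard deviation = sqrt(60.5833) = 7.7835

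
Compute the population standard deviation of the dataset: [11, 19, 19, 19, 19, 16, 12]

3.2888

Step 1: Compute the mean: 16.4286
Step 2: Sum of squared deviations from the mean: 75.7143
Step 3: Population variance = 75.7143 / 7 = 10.8163
Step 4: Standard deviation = sqrt(10.8163) = 3.2888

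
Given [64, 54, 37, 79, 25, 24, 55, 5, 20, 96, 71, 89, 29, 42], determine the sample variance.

772.989

Step 1: Compute the mean: (64 + 54 + 37 + 79 + 25 + 24 + 55 + 5 + 20 + 96 + 71 + 89 + 29 + 42) / 14 = 49.2857
Step 2: Compute squared deviations from the mean:
  (64 - 49.2857)^2 = 216.5102
  (54 - 49.2857)^2 = 22.2245
  (37 - 49.2857)^2 = 150.9388
  (79 - 49.2857)^2 = 882.9388
  (25 - 49.2857)^2 = 589.7959
  (24 - 49.2857)^2 = 639.3673
  (55 - 49.2857)^2 = 32.6531
  (5 - 49.2857)^2 = 1961.2245
  (20 - 49.2857)^2 = 857.6531
  (96 - 49.2857)^2 = 2182.2245
  (71 - 49.2857)^2 = 471.5102
  (89 - 49.2857)^2 = 1577.2245
  (29 - 49.2857)^2 = 411.5102
  (42 - 49.2857)^2 = 53.0816
Step 3: Sum of squared deviations = 10048.8571
Step 4: Sample variance = 10048.8571 / 13 = 772.989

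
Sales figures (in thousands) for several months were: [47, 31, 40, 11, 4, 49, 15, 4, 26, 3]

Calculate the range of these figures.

46

Step 1: Identify the maximum value: max = 49
Step 2: Identify the minimum value: min = 3
Step 3: Range = max - min = 49 - 3 = 46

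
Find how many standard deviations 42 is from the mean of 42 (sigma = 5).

0

Step 1: Recall the z-score formula: z = (x - mu) / sigma
Step 2: Substitute values: z = (42 - 42) / 5
Step 3: z = 0 / 5 = 0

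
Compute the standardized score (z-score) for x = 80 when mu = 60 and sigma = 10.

2

Step 1: Recall the z-score formula: z = (x - mu) / sigma
Step 2: Substitute values: z = (80 - 60) / 10
Step 3: z = 20 / 10 = 2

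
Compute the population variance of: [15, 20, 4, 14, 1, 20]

54.2222

Step 1: Compute the mean: (15 + 20 + 4 + 14 + 1 + 20) / 6 = 12.3333
Step 2: Compute squared deviations from the mean:
  (15 - 12.3333)^2 = 7.1111
  (20 - 12.3333)^2 = 58.7778
  (4 - 12.3333)^2 = 69.4444
  (14 - 12.3333)^2 = 2.7778
  (1 - 12.3333)^2 = 128.4444
  (20 - 12.3333)^2 = 58.7778
Step 3: Sum of squared deviations = 325.3333
Step 4: Population variance = 325.3333 / 6 = 54.2222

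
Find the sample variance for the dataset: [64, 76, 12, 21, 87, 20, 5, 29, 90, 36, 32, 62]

890.2727

Step 1: Compute the mean: (64 + 76 + 12 + 21 + 87 + 20 + 5 + 29 + 90 + 36 + 32 + 62) / 12 = 44.5
Step 2: Compute squared deviations from the mean:
  (64 - 44.5)^2 = 380.25
  (76 - 44.5)^2 = 992.25
  (12 - 44.5)^2 = 1056.25
  (21 - 44.5)^2 = 552.25
  (87 - 44.5)^2 = 1806.25
  (20 - 44.5)^2 = 600.25
  (5 - 44.5)^2 = 1560.25
  (29 - 44.5)^2 = 240.25
  (90 - 44.5)^2 = 2070.25
  (36 - 44.5)^2 = 72.25
  (32 - 44.5)^2 = 156.25
  (62 - 44.5)^2 = 306.25
Step 3: Sum of squared deviations = 9793
Step 4: Sample variance = 9793 / 11 = 890.2727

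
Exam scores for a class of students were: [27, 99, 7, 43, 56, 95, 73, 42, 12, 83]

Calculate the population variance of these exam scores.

987.81

Step 1: Compute the mean: (27 + 99 + 7 + 43 + 56 + 95 + 73 + 42 + 12 + 83) / 10 = 53.7
Step 2: Compute squared deviations from the mean:
  (27 - 53.7)^2 = 712.89
  (99 - 53.7)^2 = 2052.09
  (7 - 53.7)^2 = 2180.89
  (43 - 53.7)^2 = 114.49
  (56 - 53.7)^2 = 5.29
  (95 - 53.7)^2 = 1705.69
  (73 - 53.7)^2 = 372.49
  (42 - 53.7)^2 = 136.89
  (12 - 53.7)^2 = 1738.89
  (83 - 53.7)^2 = 858.49
Step 3: Sum of squared deviations = 9878.1
Step 4: Population variance = 9878.1 / 10 = 987.81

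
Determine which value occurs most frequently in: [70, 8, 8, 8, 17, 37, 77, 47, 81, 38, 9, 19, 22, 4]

8

Step 1: Count the frequency of each value:
  4: appears 1 time(s)
  8: appears 3 time(s)
  9: appears 1 time(s)
  17: appears 1 time(s)
  19: appears 1 time(s)
  22: appears 1 time(s)
  37: appears 1 time(s)
  38: appears 1 time(s)
  47: appears 1 time(s)
  70: appears 1 time(s)
  77: appears 1 time(s)
  81: appears 1 time(s)
Step 2: The value 8 appears most frequently (3 times).
Step 3: Mode = 8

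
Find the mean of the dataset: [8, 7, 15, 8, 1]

7.8

Step 1: Sum all values: 8 + 7 + 15 + 8 + 1 = 39
Step 2: Count the number of values: n = 5
Step 3: Mean = sum / n = 39 / 5 = 7.8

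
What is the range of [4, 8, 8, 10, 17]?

13

Step 1: Identify the maximum value: max = 17
Step 2: Identify the minimum value: min = 4
Step 3: Range = max - min = 17 - 4 = 13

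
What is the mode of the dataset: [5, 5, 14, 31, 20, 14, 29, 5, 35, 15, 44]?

5

Step 1: Count the frequency of each value:
  5: appears 3 time(s)
  14: appears 2 time(s)
  15: appears 1 time(s)
  20: appears 1 time(s)
  29: appears 1 time(s)
  31: appears 1 time(s)
  35: appears 1 time(s)
  44: appears 1 time(s)
Step 2: The value 5 appears most frequently (3 times).
Step 3: Mode = 5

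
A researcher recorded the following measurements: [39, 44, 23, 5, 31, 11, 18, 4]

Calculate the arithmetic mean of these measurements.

21.875

Step 1: Sum all values: 39 + 44 + 23 + 5 + 31 + 11 + 18 + 4 = 175
Step 2: Count the number of values: n = 8
Step 3: Mean = sum / n = 175 / 8 = 21.875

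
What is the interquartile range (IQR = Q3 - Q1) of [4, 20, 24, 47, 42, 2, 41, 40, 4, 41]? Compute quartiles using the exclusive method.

37.25

Step 1: Sort the data: [2, 4, 4, 20, 24, 40, 41, 41, 42, 47]
Step 2: n = 10
Step 3: Using the exclusive quartile method:
  Q1 = 4
  Q2 (median) = 32
  Q3 = 41.25
  IQR = Q3 - Q1 = 41.25 - 4 = 37.25
Step 4: IQR = 37.25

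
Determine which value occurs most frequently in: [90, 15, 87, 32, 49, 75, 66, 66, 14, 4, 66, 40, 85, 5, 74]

66

Step 1: Count the frequency of each value:
  4: appears 1 time(s)
  5: appears 1 time(s)
  14: appears 1 time(s)
  15: appears 1 time(s)
  32: appears 1 time(s)
  40: appears 1 time(s)
  49: appears 1 time(s)
  66: appears 3 time(s)
  74: appears 1 time(s)
  75: appears 1 time(s)
  85: appears 1 time(s)
  87: appears 1 time(s)
  90: appears 1 time(s)
Step 2: The value 66 appears most frequently (3 times).
Step 3: Mode = 66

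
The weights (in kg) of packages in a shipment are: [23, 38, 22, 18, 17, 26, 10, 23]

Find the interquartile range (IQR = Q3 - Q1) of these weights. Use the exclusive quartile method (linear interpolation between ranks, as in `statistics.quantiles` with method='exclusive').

8

Step 1: Sort the data: [10, 17, 18, 22, 23, 23, 26, 38]
Step 2: n = 8
Step 3: Using the exclusive quartile method:
  Q1 = 17.25
  Q2 (median) = 22.5
  Q3 = 25.25
  IQR = Q3 - Q1 = 25.25 - 17.25 = 8
Step 4: IQR = 8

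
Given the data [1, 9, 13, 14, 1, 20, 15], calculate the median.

13

Step 1: Sort the data in ascending order: [1, 1, 9, 13, 14, 15, 20]
Step 2: The number of values is n = 7.
Step 3: Since n is odd, the median is the middle value at position 4: 13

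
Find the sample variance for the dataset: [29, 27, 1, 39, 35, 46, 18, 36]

197.5536

Step 1: Compute the mean: (29 + 27 + 1 + 39 + 35 + 46 + 18 + 36) / 8 = 28.875
Step 2: Compute squared deviations from the mean:
  (29 - 28.875)^2 = 0.0156
  (27 - 28.875)^2 = 3.5156
  (1 - 28.875)^2 = 777.0156
  (39 - 28.875)^2 = 102.5156
  (35 - 28.875)^2 = 37.5156
  (46 - 28.875)^2 = 293.2656
  (18 - 28.875)^2 = 118.2656
  (36 - 28.875)^2 = 50.7656
Step 3: Sum of squared deviations = 1382.875
Step 4: Sample variance = 1382.875 / 7 = 197.5536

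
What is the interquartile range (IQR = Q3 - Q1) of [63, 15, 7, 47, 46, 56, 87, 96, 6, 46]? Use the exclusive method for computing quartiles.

56

Step 1: Sort the data: [6, 7, 15, 46, 46, 47, 56, 63, 87, 96]
Step 2: n = 10
Step 3: Using the exclusive quartile method:
  Q1 = 13
  Q2 (median) = 46.5
  Q3 = 69
  IQR = Q3 - Q1 = 69 - 13 = 56
Step 4: IQR = 56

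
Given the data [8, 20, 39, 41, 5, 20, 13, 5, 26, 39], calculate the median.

20

Step 1: Sort the data in ascending order: [5, 5, 8, 13, 20, 20, 26, 39, 39, 41]
Step 2: The number of values is n = 10.
Step 3: Since n is even, the median is the average of positions 5 and 6:
  Median = (20 + 20) / 2 = 20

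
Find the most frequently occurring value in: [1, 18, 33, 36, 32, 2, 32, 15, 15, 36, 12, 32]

32

Step 1: Count the frequency of each value:
  1: appears 1 time(s)
  2: appears 1 time(s)
  12: appears 1 time(s)
  15: appears 2 time(s)
  18: appears 1 time(s)
  32: appears 3 time(s)
  33: appears 1 time(s)
  36: appears 2 time(s)
Step 2: The value 32 appears most frequently (3 times).
Step 3: Mode = 32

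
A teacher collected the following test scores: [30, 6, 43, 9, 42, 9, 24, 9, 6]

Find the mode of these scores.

9

Step 1: Count the frequency of each value:
  6: appears 2 time(s)
  9: appears 3 time(s)
  24: appears 1 time(s)
  30: appears 1 time(s)
  42: appears 1 time(s)
  43: appears 1 time(s)
Step 2: The value 9 appears most frequently (3 times).
Step 3: Mode = 9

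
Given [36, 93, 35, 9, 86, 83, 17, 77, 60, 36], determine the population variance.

834.76

Step 1: Compute the mean: (36 + 93 + 35 + 9 + 86 + 83 + 17 + 77 + 60 + 36) / 10 = 53.2
Step 2: Compute squared deviations from the mean:
  (36 - 53.2)^2 = 295.84
  (93 - 53.2)^2 = 1584.04
  (35 - 53.2)^2 = 331.24
  (9 - 53.2)^2 = 1953.64
  (86 - 53.2)^2 = 1075.84
  (83 - 53.2)^2 = 888.04
  (17 - 53.2)^2 = 1310.44
  (77 - 53.2)^2 = 566.44
  (60 - 53.2)^2 = 46.24
  (36 - 53.2)^2 = 295.84
Step 3: Sum of squared deviations = 8347.6
Step 4: Population variance = 8347.6 / 10 = 834.76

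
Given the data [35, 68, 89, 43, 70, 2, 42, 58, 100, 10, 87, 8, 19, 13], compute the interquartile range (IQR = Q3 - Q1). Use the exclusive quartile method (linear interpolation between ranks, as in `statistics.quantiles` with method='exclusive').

62

Step 1: Sort the data: [2, 8, 10, 13, 19, 35, 42, 43, 58, 68, 70, 87, 89, 100]
Step 2: n = 14
Step 3: Using the exclusive quartile method:
  Q1 = 12.25
  Q2 (median) = 42.5
  Q3 = 74.25
  IQR = Q3 - Q1 = 74.25 - 12.25 = 62
Step 4: IQR = 62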